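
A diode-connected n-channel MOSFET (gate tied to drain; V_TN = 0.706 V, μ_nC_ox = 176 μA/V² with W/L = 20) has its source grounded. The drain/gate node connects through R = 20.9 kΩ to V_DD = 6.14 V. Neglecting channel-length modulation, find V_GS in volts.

With gate tied to drain, V_GS = V_DS ≥ V_GS − V_TN, so the device is in saturation.
k_n = μ_nC_ox · (W/L) = 3.52 mA/V².
KCL at the drain: ½ k_n (V_GS − V_TN)² = (V_DD − V_GS)/R.
Let x = V_GS − 0.706. Then 36.8 x² + x − 5.434 = 0, giving x = 0.371 V (positive root), so V_GS = 1.08 V.
I_D = (V_DD − V_GS)/R = (6.14 − 1.08) / 20.9 = 0.242 mA.

V_GS = 1.08 V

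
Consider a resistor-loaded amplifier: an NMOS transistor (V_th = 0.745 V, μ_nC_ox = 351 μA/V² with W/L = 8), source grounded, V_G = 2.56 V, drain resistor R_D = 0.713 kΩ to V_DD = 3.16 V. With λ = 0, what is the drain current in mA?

I_D = 3.27 mA

V_GS = V_G = 2.56 V, so V_ov = 2.56 − 0.745 = 1.81 V.
k_n = μ_nC_ox · (W/L) = 2.808 mA/V².
Assume saturation: I_D = ½ k_n V_ov² = 0.5 × 2.808 × 1.81² = 4.63 mA, giving V_DS = V_DD − I_D R_D = 3.16 − 4.63 × 0.713 = -0.138 V.
But -0.138 V < V_ov = 1.81 V, so the device is actually in triode.
In triode I_D = k_n[V_ov V_DS − ½ V_DS²] and I_D = (V_DD − V_DS)/R_D. Equating: 1 V_DS² − 4.634 V_DS + 3.16 = 0, giving V_DS = 0.831 V (the root below V_ov).
I_D = (3.16 − 0.831) / 0.713 = 3.27 mA.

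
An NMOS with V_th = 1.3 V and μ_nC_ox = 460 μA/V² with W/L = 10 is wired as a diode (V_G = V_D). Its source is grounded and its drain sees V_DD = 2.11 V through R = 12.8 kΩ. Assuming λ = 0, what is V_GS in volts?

V_GS = 1.45 V

With gate tied to drain, V_GS = V_DS ≥ V_GS − V_th, so the device is in saturation.
k_n = μ_nC_ox · (W/L) = 4.6 mA/V².
KCL at the drain: ½ k_n (V_GS − V_th)² = (V_DD − V_GS)/R.
Let x = V_GS − 1.3. Then 29.4 x² + x − 0.81 = 0, giving x = 0.15 V (positive root), so V_GS = 1.45 V.
I_D = (V_DD − V_GS)/R = (2.11 − 1.45) / 12.8 = 0.0516 mA.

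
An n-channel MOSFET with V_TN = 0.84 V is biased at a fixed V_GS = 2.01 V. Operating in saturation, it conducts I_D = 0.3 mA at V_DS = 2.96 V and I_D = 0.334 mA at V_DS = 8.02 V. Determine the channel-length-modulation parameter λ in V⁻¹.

λ = 0.0240 V⁻¹

With V_GS fixed, I_D ∝ (1 + λ V_DS) in saturation, so I_D2/I_D1 = (1 + λ V_DS2)/(1 + λ V_DS1).
0.334/0.3 = 1.113 = (1 + 8.02 λ)/(1 + 2.96 λ).
Solving: λ (I_D1 V_DS2 − I_D2 V_DS1) = I_D2 − I_D1, so λ = (0.334 − 0.3) / (0.3 × 8.02 − 0.334 × 2.96) = 0.034 / 1.42 = 0.024 V⁻¹.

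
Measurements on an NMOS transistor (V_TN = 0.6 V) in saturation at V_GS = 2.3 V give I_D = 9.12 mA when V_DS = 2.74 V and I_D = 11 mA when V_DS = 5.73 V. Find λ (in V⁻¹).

With V_GS fixed, I_D ∝ (1 + λ V_DS) in saturation, so I_D2/I_D1 = (1 + λ V_DS2)/(1 + λ V_DS1).
11/9.12 = 1.206 = (1 + 5.73 λ)/(1 + 2.74 λ).
Solving: λ (I_D1 V_DS2 − I_D2 V_DS1) = I_D2 − I_D1, so λ = (11 − 9.12) / (9.12 × 5.73 − 11 × 2.74) = 1.88 / 22.1 = 0.085 V⁻¹.

λ = 0.0850 V⁻¹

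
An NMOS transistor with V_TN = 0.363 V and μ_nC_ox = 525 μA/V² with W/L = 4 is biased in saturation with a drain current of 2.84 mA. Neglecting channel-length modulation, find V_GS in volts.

V_GS = 2.01 V

k_n = μ_nC_ox · (W/L) = 2.1 mA/V².
In saturation I_D = ½ k_n (V_GS − V_TN)², so V_GS − V_TN = √(2 I_D / k_n) = √(2 × 2.84 / 2.1) = 1.64 V.
V_GS = 0.363 + 1.64 = 2.01 V.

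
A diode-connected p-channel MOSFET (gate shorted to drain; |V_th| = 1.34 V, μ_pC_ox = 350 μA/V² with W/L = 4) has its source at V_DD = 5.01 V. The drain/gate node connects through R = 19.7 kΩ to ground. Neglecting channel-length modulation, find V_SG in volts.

V_SG = 1.82 V

With gate tied to drain, V_SG = V_SD ≥ V_SG − |V_th|, so the device is in saturation.
k_p = μ_pC_ox · (W/L) = 1.4 mA/V².
KCL at the drain: ½ k_p (V_SG − |V_th|)² = (V_DD − V_SG)/R.
Let x = V_SG − 1.34. Then 13.8 x² + x − 3.67 = 0, giving x = 0.481 V (positive root), so V_SG = 1.82 V.
I_D = (V_DD − V_SG)/R = (5.01 − 1.82) / 19.7 = 0.162 mA.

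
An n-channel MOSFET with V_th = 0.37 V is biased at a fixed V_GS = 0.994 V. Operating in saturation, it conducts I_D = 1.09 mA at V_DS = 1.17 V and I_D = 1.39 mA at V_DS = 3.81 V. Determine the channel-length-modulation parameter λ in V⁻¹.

With V_GS fixed, I_D ∝ (1 + λ V_DS) in saturation, so I_D2/I_D1 = (1 + λ V_DS2)/(1 + λ V_DS1).
1.39/1.09 = 1.275 = (1 + 3.81 λ)/(1 + 1.17 λ).
Solving: λ (I_D1 V_DS2 − I_D2 V_DS1) = I_D2 − I_D1, so λ = (1.39 − 1.09) / (1.09 × 3.81 − 1.39 × 1.17) = 0.3 / 2.53 = 0.119 V⁻¹.

λ = 0.119 V⁻¹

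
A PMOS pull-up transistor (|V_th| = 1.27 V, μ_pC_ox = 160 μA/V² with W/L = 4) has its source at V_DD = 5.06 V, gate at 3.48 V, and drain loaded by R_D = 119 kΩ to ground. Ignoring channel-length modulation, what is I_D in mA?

V_SG = V_DD − V_G = 5.06 − 3.48 = 1.58 V, so V_ov = 1.58 − 1.27 = 0.31 V.
k_p = μ_pC_ox · (W/L) = 0.64 mA/V².
Assume saturation: I_D = ½ k_p V_ov² = 0.5 × 0.64 × 0.31² = 0.0308 mA, giving V_SD = V_DD − I_D R_D = 5.06 − 0.0308 × 119 = 1.4 V.
V_SD = 1.4 V ≥ V_ov = 0.31 V, confirming saturation.

I_D = 0.0308 mA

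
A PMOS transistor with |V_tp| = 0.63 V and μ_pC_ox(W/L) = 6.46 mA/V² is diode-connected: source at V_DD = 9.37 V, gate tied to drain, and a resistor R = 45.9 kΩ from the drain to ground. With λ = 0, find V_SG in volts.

V_SG = 0.869 V

With gate tied to drain, V_SG = V_SD ≥ V_SG − |V_tp|, so the device is in saturation.
KCL at the drain: ½ k_p (V_SG − |V_tp|)² = (V_DD − V_SG)/R.
Let x = V_SG − 0.63. Then 148 x² + x − 8.74 = 0, giving x = 0.239 V (positive root), so V_SG = 0.869 V.
I_D = (V_DD − V_SG)/R = (9.37 − 0.869) / 45.9 = 0.185 mA.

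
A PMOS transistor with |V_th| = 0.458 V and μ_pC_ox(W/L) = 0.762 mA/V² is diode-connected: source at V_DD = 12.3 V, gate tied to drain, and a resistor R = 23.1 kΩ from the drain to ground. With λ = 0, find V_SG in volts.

With gate tied to drain, V_SG = V_SD ≥ V_SG − |V_th|, so the device is in saturation.
KCL at the drain: ½ k_p (V_SG − |V_th|)² = (V_DD − V_SG)/R.
Let x = V_SG − 0.458. Then 8.8 x² + x − 11.84 = 0, giving x = 1.1 V (positive root), so V_SG = 1.56 V.
I_D = (V_DD − V_SG)/R = (12.3 − 1.56) / 23.1 = 0.465 mA.

V_SG = 1.56 V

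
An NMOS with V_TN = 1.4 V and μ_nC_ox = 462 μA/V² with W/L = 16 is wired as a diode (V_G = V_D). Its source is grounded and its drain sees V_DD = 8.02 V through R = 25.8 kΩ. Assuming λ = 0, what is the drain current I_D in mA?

With gate tied to drain, V_GS = V_DS ≥ V_GS − V_TN, so the device is in saturation.
k_n = μ_nC_ox · (W/L) = 7.392 mA/V².
KCL at the drain: ½ k_n (V_GS − V_TN)² = (V_DD − V_GS)/R.
Let x = V_GS − 1.4. Then 95.4 x² + x − 6.62 = 0, giving x = 0.258 V (positive root), so V_GS = 1.66 V.
I_D = (V_DD − V_GS)/R = (8.02 − 1.66) / 25.8 = 0.247 mA.

I_D = 0.247 mA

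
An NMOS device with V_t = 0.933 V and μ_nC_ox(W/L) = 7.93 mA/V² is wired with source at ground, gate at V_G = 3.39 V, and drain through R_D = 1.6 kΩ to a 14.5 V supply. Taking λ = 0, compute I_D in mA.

I_D = 8.75 mA

V_GS = V_G = 3.39 V, so V_ov = 3.39 − 0.933 = 2.46 V.
Assume saturation: I_D = ½ k_n V_ov² = 0.5 × 7.93 × 2.46² = 23.9 mA, giving V_DS = V_DD − I_D R_D = 14.5 − 23.9 × 1.6 = -23.8 V.
But -23.8 V < V_ov = 2.46 V, so the device is actually in triode.
In triode I_D = k_n[V_ov V_DS − ½ V_DS²] and I_D = (V_DD − V_DS)/R_D. Equating: 6.34 V_DS² − 32.17 V_DS + 14.5 = 0, giving V_DS = 0.5 V (the root below V_ov).
I_D = (14.5 − 0.5) / 1.6 = 8.75 mA.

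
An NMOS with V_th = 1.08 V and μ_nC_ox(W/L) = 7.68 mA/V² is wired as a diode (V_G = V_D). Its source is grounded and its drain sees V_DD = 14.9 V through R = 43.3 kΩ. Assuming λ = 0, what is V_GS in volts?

With gate tied to drain, V_GS = V_DS ≥ V_GS − V_th, so the device is in saturation.
KCL at the drain: ½ k_n (V_GS − V_th)² = (V_DD − V_GS)/R.
Let x = V_GS − 1.08. Then 166 x² + x − 13.82 = 0, giving x = 0.285 V (positive root), so V_GS = 1.37 V.
I_D = (V_DD − V_GS)/R = (14.9 − 1.37) / 43.3 = 0.313 mA.

V_GS = 1.37 V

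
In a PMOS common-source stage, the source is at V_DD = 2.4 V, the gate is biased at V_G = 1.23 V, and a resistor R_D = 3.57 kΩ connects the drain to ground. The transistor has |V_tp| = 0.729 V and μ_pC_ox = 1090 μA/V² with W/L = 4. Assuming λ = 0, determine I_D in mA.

I_D = 0.424 mA

V_SG = V_DD − V_G = 2.4 − 1.23 = 1.17 V, so V_ov = 1.17 − 0.729 = 0.441 V.
k_p = μ_pC_ox · (W/L) = 4.36 mA/V².
Assume saturation: I_D = ½ k_p V_ov² = 0.5 × 4.36 × 0.441² = 0.424 mA, giving V_SD = V_DD − I_D R_D = 2.4 − 0.424 × 3.57 = 0.886 V.
V_SD = 0.886 V ≥ V_ov = 0.441 V, confirming saturation.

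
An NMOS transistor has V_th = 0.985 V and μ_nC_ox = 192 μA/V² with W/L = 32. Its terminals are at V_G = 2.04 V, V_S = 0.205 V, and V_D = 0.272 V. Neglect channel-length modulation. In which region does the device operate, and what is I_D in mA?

Triode; I_D = 0.336 mA

V_GS = V_G − V_S = 2.04 − 0.205 = 1.83 V; V_DS = V_D − V_S = 0.272 − 0.205 = 0.067 V.
k_n = μ_nC_ox · (W/L) = 6.144 mA/V².
V_ov = V_GS − V_th = 1.83 − 0.985 = 0.85 V.
Since V_DS = 0.067 V < V_ov = 0.85 V, the device is in the triode region.
I_D = k_n [V_ov · V_DS − ½ V_DS²] = 6.144 × [0.85 × 0.067 − 0.5 × 0.067²] = 0.336 mA.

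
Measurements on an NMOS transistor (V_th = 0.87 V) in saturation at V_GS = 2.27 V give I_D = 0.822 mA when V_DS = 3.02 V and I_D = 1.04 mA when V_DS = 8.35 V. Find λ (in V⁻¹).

With V_GS fixed, I_D ∝ (1 + λ V_DS) in saturation, so I_D2/I_D1 = (1 + λ V_DS2)/(1 + λ V_DS1).
1.04/0.822 = 1.265 = (1 + 8.35 λ)/(1 + 3.02 λ).
Solving: λ (I_D1 V_DS2 − I_D2 V_DS1) = I_D2 − I_D1, so λ = (1.04 − 0.822) / (0.822 × 8.35 − 1.04 × 3.02) = 0.218 / 3.72 = 0.0586 V⁻¹.

λ = 0.0586 V⁻¹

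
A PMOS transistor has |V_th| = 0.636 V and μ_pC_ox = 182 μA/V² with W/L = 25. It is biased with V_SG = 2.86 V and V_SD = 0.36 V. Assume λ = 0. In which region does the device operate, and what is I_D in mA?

Triode; I_D = 3.35 mA

k_p = μ_pC_ox · (W/L) = 4.55 mA/V².
V_ov = V_SG − |V_th| = 2.86 − 0.636 = 2.22 V.
Since V_SD = 0.36 V < V_ov = 2.22 V, the device is in the triode region.
I_D = k_p [V_ov · V_SD − ½ V_SD²] = 4.55 × [2.22 × 0.36 − 0.5 × 0.36²] = 3.35 mA.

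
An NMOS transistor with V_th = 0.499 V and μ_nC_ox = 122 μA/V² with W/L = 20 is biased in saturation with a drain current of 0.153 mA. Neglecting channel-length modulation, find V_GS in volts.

k_n = μ_nC_ox · (W/L) = 2.44 mA/V².
In saturation I_D = ½ k_n (V_GS − V_th)², so V_GS − V_th = √(2 I_D / k_n) = √(2 × 0.153 / 2.44) = 0.354 V.
V_GS = 0.499 + 0.354 = 0.853 V.

V_GS = 0.853 V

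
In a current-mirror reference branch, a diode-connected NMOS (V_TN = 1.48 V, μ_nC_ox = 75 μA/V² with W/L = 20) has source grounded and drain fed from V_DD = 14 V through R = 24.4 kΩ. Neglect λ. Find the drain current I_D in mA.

With gate tied to drain, V_GS = V_DS ≥ V_GS − V_TN, so the device is in saturation.
k_n = μ_nC_ox · (W/L) = 1.5 mA/V².
KCL at the drain: ½ k_n (V_GS − V_TN)² = (V_DD − V_GS)/R.
Let x = V_GS − 1.48. Then 18.3 x² + x − 12.52 = 0, giving x = 0.8 V (positive root), so V_GS = 2.28 V.
I_D = (V_DD − V_GS)/R = (14 − 2.28) / 24.4 = 0.48 mA.

I_D = 0.480 mA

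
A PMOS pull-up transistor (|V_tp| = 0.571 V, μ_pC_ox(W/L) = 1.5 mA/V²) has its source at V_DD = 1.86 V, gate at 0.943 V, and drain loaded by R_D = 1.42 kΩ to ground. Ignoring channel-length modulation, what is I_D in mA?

V_SG = V_DD − V_G = 1.86 − 0.943 = 0.917 V, so V_ov = 0.917 − 0.571 = 0.346 V.
Assume saturation: I_D = ½ k_p V_ov² = 0.5 × 1.5 × 0.346² = 0.0898 mA, giving V_SD = V_DD − I_D R_D = 1.86 − 0.0898 × 1.42 = 1.73 V.
V_SD = 1.73 V ≥ V_ov = 0.346 V, confirming saturation.

I_D = 0.0898 mA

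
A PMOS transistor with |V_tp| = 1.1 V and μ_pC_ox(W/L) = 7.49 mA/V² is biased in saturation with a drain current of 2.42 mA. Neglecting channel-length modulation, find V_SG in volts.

V_SG = 1.90 V

In saturation I_D = ½ k_p (V_SG − |V_tp|)², so V_SG − |V_tp| = √(2 I_D / k_p) = √(2 × 2.42 / 7.49) = 0.804 V.
V_SG = 1.1 + 0.804 = 1.9 V.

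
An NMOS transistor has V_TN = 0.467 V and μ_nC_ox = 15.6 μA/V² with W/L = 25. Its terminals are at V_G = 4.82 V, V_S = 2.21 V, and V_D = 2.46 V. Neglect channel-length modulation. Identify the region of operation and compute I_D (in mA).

V_GS = V_G − V_S = 4.82 − 2.21 = 2.61 V; V_DS = V_D − V_S = 2.46 − 2.21 = 0.25 V.
k_n = μ_nC_ox · (W/L) = 0.39 mA/V².
V_ov = V_GS − V_TN = 2.61 − 0.467 = 2.14 V.
Since V_DS = 0.25 V < V_ov = 2.14 V, the device is in the triode region.
I_D = k_n [V_ov · V_DS − ½ V_DS²] = 0.39 × [2.14 × 0.25 − 0.5 × 0.25²] = 0.197 mA.

Triode; I_D = 0.197 mA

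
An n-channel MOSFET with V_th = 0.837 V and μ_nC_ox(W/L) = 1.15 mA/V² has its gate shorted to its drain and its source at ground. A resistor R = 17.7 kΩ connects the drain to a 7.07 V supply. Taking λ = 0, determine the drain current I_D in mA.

I_D = 0.311 mA

With gate tied to drain, V_GS = V_DS ≥ V_GS − V_th, so the device is in saturation.
KCL at the drain: ½ k_n (V_GS − V_th)² = (V_DD − V_GS)/R.
Let x = V_GS − 0.837. Then 10.2 x² + x − 6.233 = 0, giving x = 0.735 V (positive root), so V_GS = 1.57 V.
I_D = (V_DD − V_GS)/R = (7.07 − 1.57) / 17.7 = 0.311 mA.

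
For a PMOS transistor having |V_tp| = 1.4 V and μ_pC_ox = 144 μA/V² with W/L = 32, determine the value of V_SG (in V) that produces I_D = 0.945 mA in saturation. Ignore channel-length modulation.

k_p = μ_pC_ox · (W/L) = 4.608 mA/V².
In saturation I_D = ½ k_p (V_SG − |V_tp|)², so V_SG − |V_tp| = √(2 I_D / k_p) = √(2 × 0.945 / 4.608) = 0.64 V.
V_SG = 1.4 + 0.64 = 2.04 V.

V_SG = 2.04 V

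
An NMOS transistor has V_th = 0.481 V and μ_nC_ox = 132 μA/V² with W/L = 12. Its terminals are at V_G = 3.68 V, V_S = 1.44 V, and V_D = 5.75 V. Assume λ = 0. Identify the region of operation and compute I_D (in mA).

Saturation; I_D = 2.45 mA

V_GS = V_G − V_S = 3.68 − 1.44 = 2.24 V; V_DS = V_D − V_S = 5.75 − 1.44 = 4.31 V.
k_n = μ_nC_ox · (W/L) = 1.584 mA/V².
V_ov = V_GS − V_th = 2.24 − 0.481 = 1.76 V.
Since V_DS = 4.31 V ≥ V_ov = 1.76 V, the device is in saturation.
I_D = ½ k_n V_ov² = 0.5 × 1.584 × 1.76² = 2.45 mA.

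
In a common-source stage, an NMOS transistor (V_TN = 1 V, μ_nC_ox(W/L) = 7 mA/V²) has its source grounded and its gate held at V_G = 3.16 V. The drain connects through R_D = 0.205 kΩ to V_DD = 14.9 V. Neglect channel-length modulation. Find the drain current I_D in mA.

I_D = 16.3 mA

V_GS = V_G = 3.16 V, so V_ov = 3.16 − 1 = 2.16 V.
Assume saturation: I_D = ½ k_n V_ov² = 0.5 × 7 × 2.16² = 16.3 mA, giving V_DS = V_DD − I_D R_D = 14.9 − 16.3 × 0.205 = 11.6 V.
V_DS = 11.6 V ≥ V_ov = 2.16 V, confirming saturation.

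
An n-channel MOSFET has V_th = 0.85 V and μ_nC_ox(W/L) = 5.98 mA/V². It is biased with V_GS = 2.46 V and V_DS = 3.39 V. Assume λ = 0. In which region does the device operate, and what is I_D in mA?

Saturation; I_D = 7.75 mA

V_ov = V_GS − V_th = 2.46 − 0.85 = 1.61 V.
Since V_DS = 3.39 V ≥ V_ov = 1.61 V, the device is in saturation.
I_D = ½ k_n V_ov² = 0.5 × 5.98 × 1.61² = 7.75 mA.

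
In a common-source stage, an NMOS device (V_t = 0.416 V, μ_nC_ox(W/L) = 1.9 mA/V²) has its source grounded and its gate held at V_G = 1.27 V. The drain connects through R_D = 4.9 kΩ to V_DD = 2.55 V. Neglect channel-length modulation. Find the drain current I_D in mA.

I_D = 0.449 mA

V_GS = V_G = 1.27 V, so V_ov = 1.27 − 0.416 = 0.854 V.
Assume saturation: I_D = ½ k_n V_ov² = 0.5 × 1.9 × 0.854² = 0.693 mA, giving V_DS = V_DD − I_D R_D = 2.55 − 0.693 × 4.9 = -0.845 V.
But -0.845 V < V_ov = 0.854 V, so the device is actually in triode.
In triode I_D = k_n[V_ov V_DS − ½ V_DS²] and I_D = (V_DD − V_DS)/R_D. Equating: 4.66 V_DS² − 8.951 V_DS + 2.55 = 0, giving V_DS = 0.348 V (the root below V_ov).
I_D = (2.55 − 0.348) / 4.9 = 0.449 mA.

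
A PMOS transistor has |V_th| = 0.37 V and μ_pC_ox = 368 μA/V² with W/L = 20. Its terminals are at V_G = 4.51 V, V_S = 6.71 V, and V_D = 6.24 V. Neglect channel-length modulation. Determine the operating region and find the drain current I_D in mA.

V_SG = V_S − V_G = 6.71 − 4.51 = 2.2 V; V_SD = V_S − V_D = 6.71 − 6.24 = 0.47 V.
k_p = μ_pC_ox · (W/L) = 7.36 mA/V².
V_ov = V_SG − |V_th| = 2.2 − 0.37 = 1.83 V.
Since V_SD = 0.47 V < V_ov = 1.83 V, the device is in the triode region.
I_D = k_p [V_ov · V_SD − ½ V_SD²] = 7.36 × [1.83 × 0.47 − 0.5 × 0.47²] = 5.52 mA.

Triode; I_D = 5.52 mA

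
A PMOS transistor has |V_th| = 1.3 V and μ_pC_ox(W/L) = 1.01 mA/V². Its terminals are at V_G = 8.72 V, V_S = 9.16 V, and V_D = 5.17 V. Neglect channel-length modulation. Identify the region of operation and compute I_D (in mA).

V_SG = V_S − V_G = 9.16 − 8.72 = 0.44 V; V_SD = V_S − V_D = 9.16 − 5.17 = 3.99 V.
V_SG = 0.44 V < |V_th| = 1.3 V, so the transistor is in cutoff.

Cutoff; I_D = 0 mA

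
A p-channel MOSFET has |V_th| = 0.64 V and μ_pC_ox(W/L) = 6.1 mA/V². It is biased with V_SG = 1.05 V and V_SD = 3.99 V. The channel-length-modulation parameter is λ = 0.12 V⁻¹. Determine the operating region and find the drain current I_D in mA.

V_ov = V_SG − |V_th| = 1.05 − 0.64 = 0.41 V.
Since V_SD = 3.99 V ≥ V_ov = 0.41 V, the device is in saturation.
I_D = ½ k_p V_ov² (1 + λ V_SD) = 0.5 × 6.1 × 0.41² × (1 + 0.12 × 3.99) = 0.758 mA.

Saturation; I_D = 0.758 mA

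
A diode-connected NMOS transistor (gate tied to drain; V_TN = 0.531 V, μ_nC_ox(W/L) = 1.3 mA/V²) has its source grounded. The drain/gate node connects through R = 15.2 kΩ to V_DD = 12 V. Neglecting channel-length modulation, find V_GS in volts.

V_GS = 1.56 V

With gate tied to drain, V_GS = V_DS ≥ V_GS − V_TN, so the device is in saturation.
KCL at the drain: ½ k_n (V_GS − V_TN)² = (V_DD − V_GS)/R.
Let x = V_GS − 0.531. Then 9.88 x² + x − 11.47 = 0, giving x = 1.03 V (positive root), so V_GS = 1.56 V.
I_D = (V_DD − V_GS)/R = (12 − 1.56) / 15.2 = 0.687 mA.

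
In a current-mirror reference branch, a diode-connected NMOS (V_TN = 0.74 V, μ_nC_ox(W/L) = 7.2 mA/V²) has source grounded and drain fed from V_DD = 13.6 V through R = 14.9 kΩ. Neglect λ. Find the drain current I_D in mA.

With gate tied to drain, V_GS = V_DS ≥ V_GS − V_TN, so the device is in saturation.
KCL at the drain: ½ k_n (V_GS − V_TN)² = (V_DD − V_GS)/R.
Let x = V_GS − 0.74. Then 53.6 x² + x − 12.86 = 0, giving x = 0.48 V (positive root), so V_GS = 1.22 V.
I_D = (V_DD − V_GS)/R = (13.6 − 1.22) / 14.9 = 0.831 mA.

I_D = 0.831 mA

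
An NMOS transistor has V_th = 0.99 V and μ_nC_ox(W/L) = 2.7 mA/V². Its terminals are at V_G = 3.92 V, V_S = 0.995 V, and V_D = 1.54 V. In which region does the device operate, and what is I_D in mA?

Triode; I_D = 2.45 mA

V_GS = V_G − V_S = 3.92 − 0.995 = 2.92 V; V_DS = V_D − V_S = 1.54 − 0.995 = 0.545 V.
V_ov = V_GS − V_th = 2.92 − 0.99 = 1.93 V.
Since V_DS = 0.545 V < V_ov = 1.93 V, the device is in the triode region.
I_D = k_n [V_ov · V_DS − ½ V_DS²] = 2.7 × [1.93 × 0.545 − 0.5 × 0.545²] = 2.45 mA.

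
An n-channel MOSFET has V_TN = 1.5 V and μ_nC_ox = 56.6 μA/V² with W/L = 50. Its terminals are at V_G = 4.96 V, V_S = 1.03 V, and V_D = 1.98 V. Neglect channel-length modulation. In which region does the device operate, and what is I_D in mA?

V_GS = V_G − V_S = 4.96 − 1.03 = 3.93 V; V_DS = V_D − V_S = 1.98 − 1.03 = 0.95 V.
k_n = μ_nC_ox · (W/L) = 2.83 mA/V².
V_ov = V_GS − V_TN = 3.93 − 1.5 = 2.43 V.
Since V_DS = 0.95 V < V_ov = 2.43 V, the device is in the triode region.
I_D = k_n [V_ov · V_DS − ½ V_DS²] = 2.83 × [2.43 × 0.95 − 0.5 × 0.95²] = 5.26 mA.

Triode; I_D = 5.26 mA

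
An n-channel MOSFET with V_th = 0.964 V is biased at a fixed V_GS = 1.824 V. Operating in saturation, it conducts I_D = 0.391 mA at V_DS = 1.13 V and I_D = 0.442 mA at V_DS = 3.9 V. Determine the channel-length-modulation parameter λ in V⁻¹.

λ = 0.0497 V⁻¹

With V_GS fixed, I_D ∝ (1 + λ V_DS) in saturation, so I_D2/I_D1 = (1 + λ V_DS2)/(1 + λ V_DS1).
0.442/0.391 = 1.13 = (1 + 3.9 λ)/(1 + 1.13 λ).
Solving: λ (I_D1 V_DS2 − I_D2 V_DS1) = I_D2 − I_D1, so λ = (0.442 − 0.391) / (0.391 × 3.9 − 0.442 × 1.13) = 0.051 / 1.03 = 0.0497 V⁻¹.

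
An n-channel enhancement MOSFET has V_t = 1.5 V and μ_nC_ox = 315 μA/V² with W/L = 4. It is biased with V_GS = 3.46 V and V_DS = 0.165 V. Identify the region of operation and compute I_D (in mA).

Triode; I_D = 0.390 mA

k_n = μ_nC_ox · (W/L) = 1.26 mA/V².
V_ov = V_GS − V_t = 3.46 − 1.5 = 1.96 V.
Since V_DS = 0.165 V < V_ov = 1.96 V, the device is in the triode region.
I_D = k_n [V_ov · V_DS − ½ V_DS²] = 1.26 × [1.96 × 0.165 − 0.5 × 0.165²] = 0.39 mA.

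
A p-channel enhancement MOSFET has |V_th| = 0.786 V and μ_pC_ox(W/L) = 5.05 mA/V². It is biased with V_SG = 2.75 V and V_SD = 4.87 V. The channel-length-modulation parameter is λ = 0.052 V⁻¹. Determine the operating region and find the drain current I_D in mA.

Saturation; I_D = 12.2 mA

V_ov = V_SG − |V_th| = 2.75 − 0.786 = 1.96 V.
Since V_SD = 4.87 V ≥ V_ov = 1.96 V, the device is in saturation.
I_D = ½ k_p V_ov² (1 + λ V_SD) = 0.5 × 5.05 × 1.96² × (1 + 0.052 × 4.87) = 12.2 mA.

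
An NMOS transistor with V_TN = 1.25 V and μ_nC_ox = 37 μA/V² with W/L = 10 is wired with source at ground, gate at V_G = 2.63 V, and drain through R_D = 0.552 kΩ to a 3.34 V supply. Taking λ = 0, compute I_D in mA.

V_GS = V_G = 2.63 V, so V_ov = 2.63 − 1.25 = 1.38 V.
k_n = μ_nC_ox · (W/L) = 0.37 mA/V².
Assume saturation: I_D = ½ k_n V_ov² = 0.5 × 0.37 × 1.38² = 0.352 mA, giving V_DS = V_DD − I_D R_D = 3.34 − 0.352 × 0.552 = 3.15 V.
V_DS = 3.15 V ≥ V_ov = 1.38 V, confirming saturation.

I_D = 0.352 mA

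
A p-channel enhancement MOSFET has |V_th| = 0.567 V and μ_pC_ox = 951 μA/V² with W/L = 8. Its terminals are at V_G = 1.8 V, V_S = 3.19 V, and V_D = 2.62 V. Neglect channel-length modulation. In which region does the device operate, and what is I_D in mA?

Triode; I_D = 2.33 mA

V_SG = V_S − V_G = 3.19 − 1.8 = 1.39 V; V_SD = V_S − V_D = 3.19 − 2.62 = 0.57 V.
k_p = μ_pC_ox · (W/L) = 7.608 mA/V².
V_ov = V_SG − |V_th| = 1.39 − 0.567 = 0.823 V.
Since V_SD = 0.57 V < V_ov = 0.823 V, the device is in the triode region.
I_D = k_p [V_ov · V_SD − ½ V_SD²] = 7.608 × [0.823 × 0.57 − 0.5 × 0.57²] = 2.33 mA.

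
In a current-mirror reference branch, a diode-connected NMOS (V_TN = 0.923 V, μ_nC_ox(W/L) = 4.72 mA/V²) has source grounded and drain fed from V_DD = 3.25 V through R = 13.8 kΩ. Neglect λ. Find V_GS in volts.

V_GS = 1.18 V

With gate tied to drain, V_GS = V_DS ≥ V_GS − V_TN, so the device is in saturation.
KCL at the drain: ½ k_n (V_GS − V_TN)² = (V_DD − V_GS)/R.
Let x = V_GS − 0.923. Then 32.6 x² + x − 2.327 = 0, giving x = 0.252 V (positive root), so V_GS = 1.18 V.
I_D = (V_DD − V_GS)/R = (3.25 − 1.18) / 13.8 = 0.15 mA.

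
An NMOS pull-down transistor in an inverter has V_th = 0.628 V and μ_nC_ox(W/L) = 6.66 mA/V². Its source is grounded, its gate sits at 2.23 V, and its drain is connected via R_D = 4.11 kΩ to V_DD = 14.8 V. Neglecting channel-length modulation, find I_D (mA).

I_D = 3.51 mA

V_GS = V_G = 2.23 V, so V_ov = 2.23 − 0.628 = 1.6 V.
Assume saturation: I_D = ½ k_n V_ov² = 0.5 × 6.66 × 1.6² = 8.55 mA, giving V_DS = V_DD − I_D R_D = 14.8 − 8.55 × 4.11 = -20.3 V.
But -20.3 V < V_ov = 1.6 V, so the device is actually in triode.
In triode I_D = k_n[V_ov V_DS − ½ V_DS²] and I_D = (V_DD − V_DS)/R_D. Equating: 13.7 V_DS² − 44.85 V_DS + 14.8 = 0, giving V_DS = 0.372 V (the root below V_ov).
I_D = (14.8 − 0.372) / 4.11 = 3.51 mA.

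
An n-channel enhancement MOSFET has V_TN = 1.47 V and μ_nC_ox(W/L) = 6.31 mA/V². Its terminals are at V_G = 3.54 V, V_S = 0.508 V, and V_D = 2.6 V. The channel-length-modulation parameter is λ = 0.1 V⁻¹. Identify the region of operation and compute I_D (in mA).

V_GS = V_G − V_S = 3.54 − 0.508 = 3.03 V; V_DS = V_D − V_S = 2.6 − 0.508 = 2.09 V.
V_ov = V_GS − V_TN = 3.03 − 1.47 = 1.56 V.
Since V_DS = 2.09 V ≥ V_ov = 1.56 V, the device is in saturation.
I_D = ½ k_n V_ov² (1 + λ V_DS) = 0.5 × 6.31 × 1.56² × (1 + 0.1 × 2.09) = 9.31 mA.

Saturation; I_D = 9.31 mA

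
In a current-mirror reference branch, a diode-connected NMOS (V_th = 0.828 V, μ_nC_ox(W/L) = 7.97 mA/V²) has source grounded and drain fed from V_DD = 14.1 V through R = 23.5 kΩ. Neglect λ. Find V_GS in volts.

With gate tied to drain, V_GS = V_DS ≥ V_GS − V_th, so the device is in saturation.
KCL at the drain: ½ k_n (V_GS − V_th)² = (V_DD − V_GS)/R.
Let x = V_GS − 0.828. Then 93.6 x² + x − 13.27 = 0, giving x = 0.371 V (positive root), so V_GS = 1.2 V.
I_D = (V_DD − V_GS)/R = (14.1 − 1.2) / 23.5 = 0.549 mA.

V_GS = 1.20 V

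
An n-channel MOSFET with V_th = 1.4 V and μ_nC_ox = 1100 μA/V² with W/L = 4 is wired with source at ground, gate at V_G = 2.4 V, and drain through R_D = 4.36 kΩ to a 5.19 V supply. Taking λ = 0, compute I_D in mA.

V_GS = V_G = 2.4 V, so V_ov = 2.4 − 1.4 = 1 V.
k_n = μ_nC_ox · (W/L) = 4.4 mA/V².
Assume saturation: I_D = ½ k_n V_ov² = 0.5 × 4.4 × 1² = 2.2 mA, giving V_DS = V_DD − I_D R_D = 5.19 − 2.2 × 4.36 = -4.4 V.
But -4.4 V < V_ov = 1 V, so the device is actually in triode.
In triode I_D = k_n[V_ov V_DS − ½ V_DS²] and I_D = (V_DD − V_DS)/R_D. Equating: 9.59 V_DS² − 20.18 V_DS + 5.19 = 0, giving V_DS = 0.3 V (the root below V_ov).
I_D = (5.19 − 0.3) / 4.36 = 1.12 mA.

I_D = 1.12 mA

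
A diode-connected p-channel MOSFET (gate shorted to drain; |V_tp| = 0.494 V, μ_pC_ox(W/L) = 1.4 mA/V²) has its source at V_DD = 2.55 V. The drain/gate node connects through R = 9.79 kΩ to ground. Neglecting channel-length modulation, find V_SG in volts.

With gate tied to drain, V_SG = V_SD ≥ V_SG − |V_tp|, so the device is in saturation.
KCL at the drain: ½ k_p (V_SG − |V_tp|)² = (V_DD − V_SG)/R.
Let x = V_SG − 0.494. Then 6.85 x² + x − 2.056 = 0, giving x = 0.48 V (positive root), so V_SG = 0.974 V.
I_D = (V_DD − V_SG)/R = (2.55 − 0.974) / 9.79 = 0.161 mA.

V_SG = 0.974 V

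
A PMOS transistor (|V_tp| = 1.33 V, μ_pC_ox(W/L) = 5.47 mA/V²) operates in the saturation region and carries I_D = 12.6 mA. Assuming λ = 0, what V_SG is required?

In saturation I_D = ½ k_p (V_SG − |V_tp|)², so V_SG − |V_tp| = √(2 I_D / k_p) = √(2 × 12.6 / 5.47) = 2.15 V.
V_SG = 1.33 + 2.15 = 3.48 V.

V_SG = 3.48 V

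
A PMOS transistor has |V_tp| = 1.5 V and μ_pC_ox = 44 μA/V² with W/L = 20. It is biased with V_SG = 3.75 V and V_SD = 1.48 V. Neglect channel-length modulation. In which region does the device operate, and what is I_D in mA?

k_p = μ_pC_ox · (W/L) = 0.88 mA/V².
V_ov = V_SG − |V_tp| = 3.75 − 1.5 = 2.25 V.
Since V_SD = 1.48 V < V_ov = 2.25 V, the device is in the triode region.
I_D = k_p [V_ov · V_SD − ½ V_SD²] = 0.88 × [2.25 × 1.48 − 0.5 × 1.48²] = 1.97 mA.

Triode; I_D = 1.97 mA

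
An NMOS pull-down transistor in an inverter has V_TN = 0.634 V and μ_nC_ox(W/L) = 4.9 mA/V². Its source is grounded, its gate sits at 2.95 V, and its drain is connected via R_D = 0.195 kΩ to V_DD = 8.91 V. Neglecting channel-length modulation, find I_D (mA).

V_GS = V_G = 2.95 V, so V_ov = 2.95 − 0.634 = 2.32 V.
Assume saturation: I_D = ½ k_n V_ov² = 0.5 × 4.9 × 2.32² = 13.1 mA, giving V_DS = V_DD − I_D R_D = 8.91 − 13.1 × 0.195 = 6.35 V.
V_DS = 6.35 V ≥ V_ov = 2.32 V, confirming saturation.

I_D = 13.1 mA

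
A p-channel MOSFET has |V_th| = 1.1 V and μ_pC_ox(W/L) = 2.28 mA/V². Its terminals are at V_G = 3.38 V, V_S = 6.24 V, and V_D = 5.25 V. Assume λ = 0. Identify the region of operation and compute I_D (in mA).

V_SG = V_S − V_G = 6.24 − 3.38 = 2.86 V; V_SD = V_S − V_D = 6.24 − 5.25 = 0.99 V.
V_ov = V_SG − |V_th| = 2.86 − 1.1 = 1.76 V.
Since V_SD = 0.99 V < V_ov = 1.76 V, the device is in the triode region.
I_D = k_p [V_ov · V_SD − ½ V_SD²] = 2.28 × [1.76 × 0.99 − 0.5 × 0.99²] = 2.86 mA.

Triode; I_D = 2.86 mA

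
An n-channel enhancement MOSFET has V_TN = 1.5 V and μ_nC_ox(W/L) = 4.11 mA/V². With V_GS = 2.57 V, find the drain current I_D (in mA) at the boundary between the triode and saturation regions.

At the boundary V_DS = V_ov = V_GS − V_TN = 2.57 − 1.5 = 1.07 V.
I_D = ½ k_n V_ov² = 0.5 × 4.11 × 1.07² = 2.35 mA.

I_D = 2.35 mA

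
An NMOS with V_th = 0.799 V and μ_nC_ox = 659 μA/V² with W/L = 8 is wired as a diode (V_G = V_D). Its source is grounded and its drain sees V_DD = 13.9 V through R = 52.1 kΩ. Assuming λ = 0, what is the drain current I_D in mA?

I_D = 0.246 mA

With gate tied to drain, V_GS = V_DS ≥ V_GS − V_th, so the device is in saturation.
k_n = μ_nC_ox · (W/L) = 5.272 mA/V².
KCL at the drain: ½ k_n (V_GS − V_th)² = (V_DD − V_GS)/R.
Let x = V_GS − 0.799. Then 137 x² + x − 13.1 = 0, giving x = 0.305 V (positive root), so V_GS = 1.1 V.
I_D = (V_DD − V_GS)/R = (13.9 − 1.1) / 52.1 = 0.246 mA.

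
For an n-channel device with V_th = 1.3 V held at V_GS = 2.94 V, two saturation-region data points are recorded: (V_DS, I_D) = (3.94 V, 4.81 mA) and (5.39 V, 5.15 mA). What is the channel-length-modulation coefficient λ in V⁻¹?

λ = 0.0603 V⁻¹

With V_GS fixed, I_D ∝ (1 + λ V_DS) in saturation, so I_D2/I_D1 = (1 + λ V_DS2)/(1 + λ V_DS1).
5.15/4.81 = 1.071 = (1 + 5.39 λ)/(1 + 3.94 λ).
Solving: λ (I_D1 V_DS2 − I_D2 V_DS1) = I_D2 − I_D1, so λ = (5.15 − 4.81) / (4.81 × 5.39 − 5.15 × 3.94) = 0.34 / 5.63 = 0.0603 V⁻¹.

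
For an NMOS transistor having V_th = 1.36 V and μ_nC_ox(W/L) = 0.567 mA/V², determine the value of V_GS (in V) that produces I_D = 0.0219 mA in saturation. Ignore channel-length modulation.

V_GS = 1.64 V

In saturation I_D = ½ k_n (V_GS − V_th)², so V_GS − V_th = √(2 I_D / k_n) = √(2 × 0.0219 / 0.567) = 0.278 V.
V_GS = 1.36 + 0.278 = 1.64 V.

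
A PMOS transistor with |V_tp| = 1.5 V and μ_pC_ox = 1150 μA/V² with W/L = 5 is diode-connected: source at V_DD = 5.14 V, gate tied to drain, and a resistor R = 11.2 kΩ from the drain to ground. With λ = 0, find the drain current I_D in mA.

I_D = 0.296 mA

With gate tied to drain, V_SG = V_SD ≥ V_SG − |V_tp|, so the device is in saturation.
k_p = μ_pC_ox · (W/L) = 5.75 mA/V².
KCL at the drain: ½ k_p (V_SG − |V_tp|)² = (V_DD − V_SG)/R.
Let x = V_SG − 1.5. Then 32.2 x² + x − 3.64 = 0, giving x = 0.321 V (positive root), so V_SG = 1.82 V.
I_D = (V_DD − V_SG)/R = (5.14 − 1.82) / 11.2 = 0.296 mA.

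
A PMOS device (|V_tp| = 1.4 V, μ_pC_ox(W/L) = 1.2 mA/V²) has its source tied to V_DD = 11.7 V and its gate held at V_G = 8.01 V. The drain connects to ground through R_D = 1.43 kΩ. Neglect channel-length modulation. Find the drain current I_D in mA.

V_SG = V_DD − V_G = 11.7 − 8.01 = 3.69 V, so V_ov = 3.69 − 1.4 = 2.29 V.
Assume saturation: I_D = ½ k_p V_ov² = 0.5 × 1.2 × 2.29² = 3.15 mA, giving V_SD = V_DD − I_D R_D = 11.7 − 3.15 × 1.43 = 7.2 V.
V_SD = 7.2 V ≥ V_ov = 2.29 V, confirming saturation.

I_D = 3.15 mA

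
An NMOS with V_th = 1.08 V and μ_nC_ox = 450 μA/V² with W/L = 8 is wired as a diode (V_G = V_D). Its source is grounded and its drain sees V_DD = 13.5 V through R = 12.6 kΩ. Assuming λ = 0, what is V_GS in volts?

V_GS = 1.80 V

With gate tied to drain, V_GS = V_DS ≥ V_GS − V_th, so the device is in saturation.
k_n = μ_nC_ox · (W/L) = 3.6 mA/V².
KCL at the drain: ½ k_n (V_GS − V_th)² = (V_DD − V_GS)/R.
Let x = V_GS − 1.08. Then 22.7 x² + x − 12.42 = 0, giving x = 0.718 V (positive root), so V_GS = 1.8 V.
I_D = (V_DD − V_GS)/R = (13.5 − 1.8) / 12.6 = 0.929 mA.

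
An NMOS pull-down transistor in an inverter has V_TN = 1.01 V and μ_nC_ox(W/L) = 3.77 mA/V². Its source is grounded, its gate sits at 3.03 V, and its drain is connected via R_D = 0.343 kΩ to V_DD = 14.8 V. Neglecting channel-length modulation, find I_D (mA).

V_GS = V_G = 3.03 V, so V_ov = 3.03 − 1.01 = 2.02 V.
Assume saturation: I_D = ½ k_n V_ov² = 0.5 × 3.77 × 2.02² = 7.69 mA, giving V_DS = V_DD − I_D R_D = 14.8 − 7.69 × 0.343 = 12.2 V.
V_DS = 12.2 V ≥ V_ov = 2.02 V, confirming saturation.

I_D = 7.69 mA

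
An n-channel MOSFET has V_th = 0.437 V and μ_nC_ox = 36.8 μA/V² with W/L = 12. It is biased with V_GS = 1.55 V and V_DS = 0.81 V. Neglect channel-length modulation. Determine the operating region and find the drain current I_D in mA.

Triode; I_D = 0.253 mA

k_n = μ_nC_ox · (W/L) = 0.4416 mA/V².
V_ov = V_GS − V_th = 1.55 − 0.437 = 1.11 V.
Since V_DS = 0.81 V < V_ov = 1.11 V, the device is in the triode region.
I_D = k_n [V_ov · V_DS − ½ V_DS²] = 0.4416 × [1.11 × 0.81 − 0.5 × 0.81²] = 0.253 mA.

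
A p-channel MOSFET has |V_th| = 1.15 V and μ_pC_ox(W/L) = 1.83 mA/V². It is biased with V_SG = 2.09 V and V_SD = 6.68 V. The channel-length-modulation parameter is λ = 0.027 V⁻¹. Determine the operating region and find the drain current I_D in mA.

V_ov = V_SG − |V_th| = 2.09 − 1.15 = 0.94 V.
Since V_SD = 6.68 V ≥ V_ov = 0.94 V, the device is in saturation.
I_D = ½ k_p V_ov² (1 + λ V_SD) = 0.5 × 1.83 × 0.94² × (1 + 0.027 × 6.68) = 0.954 mA.

Saturation; I_D = 0.954 mA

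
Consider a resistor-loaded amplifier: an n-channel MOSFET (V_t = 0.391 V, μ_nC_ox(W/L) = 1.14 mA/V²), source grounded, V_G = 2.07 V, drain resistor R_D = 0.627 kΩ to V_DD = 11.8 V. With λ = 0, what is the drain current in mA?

I_D = 1.61 mA

V_GS = V_G = 2.07 V, so V_ov = 2.07 − 0.391 = 1.68 V.
Assume saturation: I_D = ½ k_n V_ov² = 0.5 × 1.14 × 1.68² = 1.61 mA, giving V_DS = V_DD − I_D R_D = 11.8 − 1.61 × 0.627 = 10.8 V.
V_DS = 10.8 V ≥ V_ov = 1.68 V, confirming saturation.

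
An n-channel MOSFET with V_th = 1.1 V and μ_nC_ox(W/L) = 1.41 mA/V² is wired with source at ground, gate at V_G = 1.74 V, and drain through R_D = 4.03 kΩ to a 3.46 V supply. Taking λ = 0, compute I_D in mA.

V_GS = V_G = 1.74 V, so V_ov = 1.74 − 1.1 = 0.64 V.
Assume saturation: I_D = ½ k_n V_ov² = 0.5 × 1.41 × 0.64² = 0.289 mA, giving V_DS = V_DD − I_D R_D = 3.46 − 0.289 × 4.03 = 2.3 V.
V_DS = 2.3 V ≥ V_ov = 0.64 V, confirming saturation.

I_D = 0.289 mA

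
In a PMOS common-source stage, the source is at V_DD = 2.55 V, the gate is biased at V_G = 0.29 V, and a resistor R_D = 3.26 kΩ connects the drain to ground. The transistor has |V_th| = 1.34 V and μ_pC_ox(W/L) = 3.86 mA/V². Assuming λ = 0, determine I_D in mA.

I_D = 0.712 mA

V_SG = V_DD − V_G = 2.55 − 0.29 = 2.26 V, so V_ov = 2.26 − 1.34 = 0.92 V.
Assume saturation: I_D = ½ k_p V_ov² = 0.5 × 3.86 × 0.92² = 1.63 mA, giving V_SD = V_DD − I_D R_D = 2.55 − 1.63 × 3.26 = -2.78 V.
But -2.78 V < V_ov = 0.92 V, so the device is actually in triode.
In triode I_D = k_p[V_ov V_SD − ½ V_SD²] and I_D = (V_DD − V_SD)/R_D. Equating: 6.29 V_SD² − 12.58 V_SD + 2.55 = 0, giving V_SD = 0.229 V (the root below V_ov).
I_D = (2.55 − 0.229) / 3.26 = 0.712 mA.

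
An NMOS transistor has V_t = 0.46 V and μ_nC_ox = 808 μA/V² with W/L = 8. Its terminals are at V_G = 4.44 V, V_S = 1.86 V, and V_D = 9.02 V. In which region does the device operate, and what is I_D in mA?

Saturation; I_D = 14.5 mA

V_GS = V_G − V_S = 4.44 − 1.86 = 2.58 V; V_DS = V_D − V_S = 9.02 − 1.86 = 7.16 V.
k_n = μ_nC_ox · (W/L) = 6.464 mA/V².
V_ov = V_GS − V_t = 2.58 − 0.46 = 2.12 V.
Since V_DS = 7.16 V ≥ V_ov = 2.12 V, the device is in saturation.
I_D = ½ k_n V_ov² = 0.5 × 6.464 × 2.12² = 14.5 mA.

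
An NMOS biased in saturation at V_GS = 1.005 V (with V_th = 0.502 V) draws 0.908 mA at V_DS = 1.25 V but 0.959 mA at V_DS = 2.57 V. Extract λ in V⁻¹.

λ = 0.0449 V⁻¹

With V_GS fixed, I_D ∝ (1 + λ V_DS) in saturation, so I_D2/I_D1 = (1 + λ V_DS2)/(1 + λ V_DS1).
0.959/0.908 = 1.056 = (1 + 2.57 λ)/(1 + 1.25 λ).
Solving: λ (I_D1 V_DS2 − I_D2 V_DS1) = I_D2 − I_D1, so λ = (0.959 − 0.908) / (0.908 × 2.57 − 0.959 × 1.25) = 0.051 / 1.13 = 0.0449 V⁻¹.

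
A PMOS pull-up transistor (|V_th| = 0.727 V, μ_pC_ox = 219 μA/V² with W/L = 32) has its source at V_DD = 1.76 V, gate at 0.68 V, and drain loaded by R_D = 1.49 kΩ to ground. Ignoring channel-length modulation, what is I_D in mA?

V_SG = V_DD − V_G = 1.76 − 0.68 = 1.08 V, so V_ov = 1.08 − 0.727 = 0.353 V.
k_p = μ_pC_ox · (W/L) = 7.008 mA/V².
Assume saturation: I_D = ½ k_p V_ov² = 0.5 × 7.008 × 0.353² = 0.437 mA, giving V_SD = V_DD − I_D R_D = 1.76 − 0.437 × 1.49 = 1.11 V.
V_SD = 1.11 V ≥ V_ov = 0.353 V, confirming saturation.

I_D = 0.437 mA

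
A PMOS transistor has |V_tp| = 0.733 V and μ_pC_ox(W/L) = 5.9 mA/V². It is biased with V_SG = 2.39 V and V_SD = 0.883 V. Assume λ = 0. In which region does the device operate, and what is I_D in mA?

Triode; I_D = 6.33 mA

V_ov = V_SG − |V_tp| = 2.39 − 0.733 = 1.66 V.
Since V_SD = 0.883 V < V_ov = 1.66 V, the device is in the triode region.
I_D = k_p [V_ov · V_SD − ½ V_SD²] = 5.9 × [1.66 × 0.883 − 0.5 × 0.883²] = 6.33 mA.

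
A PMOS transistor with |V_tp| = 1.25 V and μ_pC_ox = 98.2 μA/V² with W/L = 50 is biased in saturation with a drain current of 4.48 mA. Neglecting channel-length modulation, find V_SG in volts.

V_SG = 2.60 V

k_p = μ_pC_ox · (W/L) = 4.91 mA/V².
In saturation I_D = ½ k_p (V_SG − |V_tp|)², so V_SG − |V_tp| = √(2 I_D / k_p) = √(2 × 4.48 / 4.91) = 1.35 V.
V_SG = 1.25 + 1.35 = 2.6 V.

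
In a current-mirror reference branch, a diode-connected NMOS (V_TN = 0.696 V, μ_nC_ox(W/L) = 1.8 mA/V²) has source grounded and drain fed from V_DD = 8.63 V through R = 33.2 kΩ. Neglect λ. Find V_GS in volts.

V_GS = 1.19 V

With gate tied to drain, V_GS = V_DS ≥ V_GS − V_TN, so the device is in saturation.
KCL at the drain: ½ k_n (V_GS − V_TN)² = (V_DD − V_GS)/R.
Let x = V_GS − 0.696. Then 29.9 x² + x − 7.934 = 0, giving x = 0.499 V (positive root), so V_GS = 1.19 V.
I_D = (V_DD − V_GS)/R = (8.63 − 1.19) / 33.2 = 0.224 mA.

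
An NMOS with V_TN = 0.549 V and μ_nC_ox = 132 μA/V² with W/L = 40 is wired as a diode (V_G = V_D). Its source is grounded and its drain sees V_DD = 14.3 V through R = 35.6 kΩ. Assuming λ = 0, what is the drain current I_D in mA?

I_D = 0.376 mA

With gate tied to drain, V_GS = V_DS ≥ V_GS − V_TN, so the device is in saturation.
k_n = μ_nC_ox · (W/L) = 5.28 mA/V².
KCL at the drain: ½ k_n (V_GS − V_TN)² = (V_DD − V_GS)/R.
Let x = V_GS − 0.549. Then 94 x² + x − 13.75 = 0, giving x = 0.377 V (positive root), so V_GS = 0.926 V.
I_D = (V_DD − V_GS)/R = (14.3 − 0.926) / 35.6 = 0.376 mA.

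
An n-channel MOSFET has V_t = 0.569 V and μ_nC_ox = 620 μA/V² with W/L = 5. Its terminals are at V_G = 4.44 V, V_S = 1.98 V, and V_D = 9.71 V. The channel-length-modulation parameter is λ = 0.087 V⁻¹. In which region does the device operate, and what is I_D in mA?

V_GS = V_G − V_S = 4.44 − 1.98 = 2.46 V; V_DS = V_D − V_S = 9.71 − 1.98 = 7.73 V.
k_n = μ_nC_ox · (W/L) = 3.1 mA/V².
V_ov = V_GS − V_t = 2.46 − 0.569 = 1.89 V.
Since V_DS = 7.73 V ≥ V_ov = 1.89 V, the device is in saturation.
I_D = ½ k_n V_ov² (1 + λ V_DS) = 0.5 × 3.1 × 1.89² × (1 + 0.087 × 7.73) = 9.27 mA.

Saturation; I_D = 9.27 mA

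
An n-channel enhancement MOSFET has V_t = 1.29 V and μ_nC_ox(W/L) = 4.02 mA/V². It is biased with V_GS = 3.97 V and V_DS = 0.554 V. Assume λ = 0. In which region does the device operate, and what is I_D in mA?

Triode; I_D = 5.35 mA

V_ov = V_GS − V_t = 3.97 − 1.29 = 2.68 V.
Since V_DS = 0.554 V < V_ov = 2.68 V, the device is in the triode region.
I_D = k_n [V_ov · V_DS − ½ V_DS²] = 4.02 × [2.68 × 0.554 − 0.5 × 0.554²] = 5.35 mA.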